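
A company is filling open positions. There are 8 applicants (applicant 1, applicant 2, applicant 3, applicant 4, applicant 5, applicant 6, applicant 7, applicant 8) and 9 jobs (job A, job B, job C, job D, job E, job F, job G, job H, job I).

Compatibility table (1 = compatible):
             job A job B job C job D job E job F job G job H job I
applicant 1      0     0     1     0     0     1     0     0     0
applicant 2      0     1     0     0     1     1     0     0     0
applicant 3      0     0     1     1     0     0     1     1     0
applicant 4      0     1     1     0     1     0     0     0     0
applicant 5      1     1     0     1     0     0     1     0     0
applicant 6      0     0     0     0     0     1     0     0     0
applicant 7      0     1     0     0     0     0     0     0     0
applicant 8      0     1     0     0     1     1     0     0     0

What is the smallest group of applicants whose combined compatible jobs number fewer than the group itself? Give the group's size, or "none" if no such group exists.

4

Take S = {applicant 2, applicant 6, applicant 7, applicant 8}. Its neighbourhood is {job B, job E, job F}, so |N(S)| = 3 < |S| = 4.
Every subset of size less than 4 has at least as many neighbours as members, so 4 is the minimum.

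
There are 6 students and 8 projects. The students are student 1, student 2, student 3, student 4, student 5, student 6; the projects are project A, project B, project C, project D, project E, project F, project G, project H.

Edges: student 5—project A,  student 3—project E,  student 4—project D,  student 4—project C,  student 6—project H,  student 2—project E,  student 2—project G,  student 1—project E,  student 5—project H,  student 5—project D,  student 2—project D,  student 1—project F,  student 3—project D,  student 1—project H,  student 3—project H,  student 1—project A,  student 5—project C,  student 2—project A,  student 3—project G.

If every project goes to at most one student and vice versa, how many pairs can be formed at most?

One maximum matching: student 1–project F, student 2–project A, student 3–project E, student 4–project D, student 5–project C, student 6–project H.
This saturates every student, so 6 is the maximum.

6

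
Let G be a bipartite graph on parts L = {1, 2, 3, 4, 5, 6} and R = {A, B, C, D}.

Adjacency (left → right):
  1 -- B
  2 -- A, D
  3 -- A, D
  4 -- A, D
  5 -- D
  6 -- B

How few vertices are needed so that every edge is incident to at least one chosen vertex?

3

The 3 edges 1–B, 2–A, 3–D form a matching, so any vertex cover needs at least 3 vertices (one per matched edge).
Conversely {A, B, D} meets every edge and has exactly 3 vertices, so 3 is optimal.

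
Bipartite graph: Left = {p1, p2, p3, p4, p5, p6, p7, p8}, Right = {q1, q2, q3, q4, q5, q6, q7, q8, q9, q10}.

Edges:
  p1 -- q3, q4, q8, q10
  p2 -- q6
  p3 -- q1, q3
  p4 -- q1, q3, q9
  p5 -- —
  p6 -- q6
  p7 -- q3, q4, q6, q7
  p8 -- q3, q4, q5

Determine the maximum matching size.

One maximum matching: p1→q8, p2→q6, p3→q1, p4→q3, p7→q7, p8→q4.
The set {p2, p5, p6} has only 1 neighbour ({q6}), so by Hall's theorem at most 6 of the 8 left vertices can be matched.

6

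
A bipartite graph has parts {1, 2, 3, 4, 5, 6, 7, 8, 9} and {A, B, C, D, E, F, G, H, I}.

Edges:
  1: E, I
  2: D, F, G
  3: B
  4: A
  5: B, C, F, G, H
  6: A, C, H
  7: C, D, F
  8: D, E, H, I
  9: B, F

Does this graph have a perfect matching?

One maximum matching: 1–I, 2–D, 3–B, 4–A, 5–G, 6–H, 7–C, 8–E, 9–F.
All 9 left vertices are covered.

Yes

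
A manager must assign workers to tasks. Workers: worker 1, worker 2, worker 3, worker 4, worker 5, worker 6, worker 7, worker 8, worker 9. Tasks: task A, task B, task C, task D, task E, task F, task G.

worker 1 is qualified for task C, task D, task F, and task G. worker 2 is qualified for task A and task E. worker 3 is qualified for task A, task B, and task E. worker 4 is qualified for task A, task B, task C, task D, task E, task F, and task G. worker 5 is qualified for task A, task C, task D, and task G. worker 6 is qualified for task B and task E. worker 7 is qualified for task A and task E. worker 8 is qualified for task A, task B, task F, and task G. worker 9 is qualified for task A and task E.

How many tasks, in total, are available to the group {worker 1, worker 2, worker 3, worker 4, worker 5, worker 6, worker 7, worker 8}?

The union of neighbours of {worker 1, worker 2, worker 3, worker 4, worker 5, worker 6, worker 7, worker 8} is {task A, task B, task C, task D, task E, task F, task G}, which has 7 elements.
Since |N(S)| = 7 < |S| = 8, Hall's condition fails for this subset.

7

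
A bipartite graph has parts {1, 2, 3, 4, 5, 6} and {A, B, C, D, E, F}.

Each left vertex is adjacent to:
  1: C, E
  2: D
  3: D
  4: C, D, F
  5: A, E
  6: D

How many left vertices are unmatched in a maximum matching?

For example, pair 1–C, 2–D, 4–F, 5–E.
The set {2, 3, 6} has only 1 neighbour ({D}), so by Hall's theorem at most 4 of the 6 left vertices can be matched.
That matches 4 of the 6, leaving 2 unmatched; no matching can do better.

2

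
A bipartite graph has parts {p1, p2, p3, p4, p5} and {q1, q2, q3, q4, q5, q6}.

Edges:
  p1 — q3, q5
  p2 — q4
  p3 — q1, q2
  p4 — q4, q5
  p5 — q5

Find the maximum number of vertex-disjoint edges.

4

For example, pair p1–q3, p2–q4, p3–q2, p4–q5.
The set {p2, p4, p5} has only 2 neighbours ({q4, q5}), so by Hall's theorem at most 4 of the 5 left vertices can be matched.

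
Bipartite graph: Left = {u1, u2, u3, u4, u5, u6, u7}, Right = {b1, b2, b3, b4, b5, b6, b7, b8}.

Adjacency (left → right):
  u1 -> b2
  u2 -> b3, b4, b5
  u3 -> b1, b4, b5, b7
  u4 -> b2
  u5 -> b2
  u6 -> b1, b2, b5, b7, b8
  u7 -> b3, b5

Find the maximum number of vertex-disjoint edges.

For example, pair u1–b2, u2–b4, u3–b5, u6–b7, u7–b3.
The set {u1, u4, u5} has only 1 neighbour ({b2}), so by Hall's theorem at most 5 of the 7 left vertices can be matched.

5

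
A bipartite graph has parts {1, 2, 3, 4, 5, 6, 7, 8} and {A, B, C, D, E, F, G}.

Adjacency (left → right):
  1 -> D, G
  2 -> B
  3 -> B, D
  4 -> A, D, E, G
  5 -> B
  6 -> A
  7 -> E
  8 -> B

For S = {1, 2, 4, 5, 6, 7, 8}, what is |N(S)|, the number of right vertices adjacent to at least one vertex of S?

5

The union of neighbours of {1, 2, 4, 5, 6, 7, 8} is {A, B, D, E, G}, which has 5 elements.
Since |N(S)| = 5 < |S| = 7, Hall's condition fails for this subset.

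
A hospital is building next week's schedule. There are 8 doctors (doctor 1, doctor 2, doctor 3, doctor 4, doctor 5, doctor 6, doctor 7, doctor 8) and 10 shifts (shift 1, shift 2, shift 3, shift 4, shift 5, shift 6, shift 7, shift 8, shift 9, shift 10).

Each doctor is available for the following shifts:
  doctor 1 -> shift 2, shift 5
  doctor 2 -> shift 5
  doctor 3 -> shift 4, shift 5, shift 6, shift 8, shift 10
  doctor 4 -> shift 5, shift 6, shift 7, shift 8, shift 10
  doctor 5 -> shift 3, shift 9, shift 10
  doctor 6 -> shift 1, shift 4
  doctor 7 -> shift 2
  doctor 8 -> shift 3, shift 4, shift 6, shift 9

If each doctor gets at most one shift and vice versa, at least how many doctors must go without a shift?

A valid assignment of size 7: doctor 1→shift 2, doctor 2→shift 5, doctor 3→shift 8, doctor 4→shift 7, doctor 5→shift 3, doctor 6→shift 4, doctor 8→shift 6.
The set {doctor 1, doctor 2, doctor 7} has only 2 neighbours ({shift 2, shift 5}), so by Hall's theorem at most 7 of the 8 doctors can be matched.
That matches 7 of the 8, leaving 1 unmatched; no matching can do better.

1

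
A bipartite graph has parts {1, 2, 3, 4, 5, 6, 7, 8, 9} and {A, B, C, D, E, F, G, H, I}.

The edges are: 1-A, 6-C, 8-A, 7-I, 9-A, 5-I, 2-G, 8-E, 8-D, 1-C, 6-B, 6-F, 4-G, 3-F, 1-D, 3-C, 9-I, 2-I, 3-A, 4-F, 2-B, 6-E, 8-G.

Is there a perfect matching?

No

The set {5, 7} has only 1 neighbour ({I}), so by Hall's theorem at most 8 of the 9 left vertices can be matched.
Hence no matching covers every left vertex.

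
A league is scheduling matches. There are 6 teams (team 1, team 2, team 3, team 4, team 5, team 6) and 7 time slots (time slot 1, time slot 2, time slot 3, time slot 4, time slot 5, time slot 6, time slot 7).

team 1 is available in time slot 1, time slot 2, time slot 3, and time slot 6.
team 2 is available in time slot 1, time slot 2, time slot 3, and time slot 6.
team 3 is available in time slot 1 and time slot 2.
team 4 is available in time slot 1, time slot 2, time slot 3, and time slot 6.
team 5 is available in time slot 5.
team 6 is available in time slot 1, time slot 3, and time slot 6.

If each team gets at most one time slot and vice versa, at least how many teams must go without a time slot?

One maximum matching: team 1→time slot 6, team 2→time slot 3, team 3→time slot 1, team 4→time slot 2, team 5→time slot 5.
The set {team 1, team 2, team 3, team 4, team 6} has only 4 neighbours ({time slot 1, time slot 2, time slot 3, time slot 6}), so by Hall's theorem at most 5 of the 6 teams can be matched.
That matches 5 of the 6, leaving 1 unmatched; no matching can do better.

1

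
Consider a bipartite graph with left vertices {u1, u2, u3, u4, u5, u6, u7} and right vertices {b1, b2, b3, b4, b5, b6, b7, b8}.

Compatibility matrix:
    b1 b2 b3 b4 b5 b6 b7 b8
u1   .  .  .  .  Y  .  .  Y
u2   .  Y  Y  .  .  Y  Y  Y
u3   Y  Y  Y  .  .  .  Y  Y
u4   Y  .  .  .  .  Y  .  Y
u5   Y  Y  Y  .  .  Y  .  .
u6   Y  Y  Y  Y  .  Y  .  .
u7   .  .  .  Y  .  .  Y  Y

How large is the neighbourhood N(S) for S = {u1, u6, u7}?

8

The union of neighbours of {u1, u6, u7} is {b1, b2, b3, b4, b5, b6, b7, b8}, which has 8 elements.
Since |N(S)| = 8 ≥ |S| = 3, Hall's condition holds for this subset.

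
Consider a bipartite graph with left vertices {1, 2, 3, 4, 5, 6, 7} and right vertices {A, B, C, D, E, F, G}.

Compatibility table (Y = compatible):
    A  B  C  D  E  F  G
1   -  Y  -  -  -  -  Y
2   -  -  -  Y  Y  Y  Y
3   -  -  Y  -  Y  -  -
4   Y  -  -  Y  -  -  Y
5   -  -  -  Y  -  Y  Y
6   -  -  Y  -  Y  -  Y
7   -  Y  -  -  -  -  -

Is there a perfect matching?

Yes

One maximum matching: 1-G, 2-D, 3-C, 4-A, 5-F, 6-E, 7-B.
All 7 left vertices are covered.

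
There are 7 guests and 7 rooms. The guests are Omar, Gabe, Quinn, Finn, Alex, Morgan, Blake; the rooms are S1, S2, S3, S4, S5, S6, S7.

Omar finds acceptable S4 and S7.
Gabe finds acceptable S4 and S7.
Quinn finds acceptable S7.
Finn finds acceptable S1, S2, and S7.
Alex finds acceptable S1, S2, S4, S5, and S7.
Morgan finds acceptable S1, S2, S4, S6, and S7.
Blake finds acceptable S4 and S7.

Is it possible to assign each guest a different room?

No

The set {Omar, Gabe, Quinn, Blake} has only 2 neighbours ({S4, S7}), so by Hall's theorem at most 5 of the 7 guests can be matched.
Hence no matching covers every guest.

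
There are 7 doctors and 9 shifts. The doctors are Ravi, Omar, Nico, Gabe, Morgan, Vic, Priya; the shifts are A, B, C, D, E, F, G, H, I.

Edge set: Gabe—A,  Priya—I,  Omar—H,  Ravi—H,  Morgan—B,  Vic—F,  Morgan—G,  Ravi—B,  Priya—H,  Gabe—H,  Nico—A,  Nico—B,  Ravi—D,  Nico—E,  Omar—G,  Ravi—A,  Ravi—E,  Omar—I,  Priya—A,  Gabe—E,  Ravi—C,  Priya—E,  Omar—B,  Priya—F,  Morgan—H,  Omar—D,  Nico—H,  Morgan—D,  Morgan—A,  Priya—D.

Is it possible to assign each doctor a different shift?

Yes

One maximum matching: Ravi→E, Omar→G, Nico→B, Gabe→H, Morgan→D, Vic→F, Priya→A.
Every doctor is matched, so this matching saturates all of them.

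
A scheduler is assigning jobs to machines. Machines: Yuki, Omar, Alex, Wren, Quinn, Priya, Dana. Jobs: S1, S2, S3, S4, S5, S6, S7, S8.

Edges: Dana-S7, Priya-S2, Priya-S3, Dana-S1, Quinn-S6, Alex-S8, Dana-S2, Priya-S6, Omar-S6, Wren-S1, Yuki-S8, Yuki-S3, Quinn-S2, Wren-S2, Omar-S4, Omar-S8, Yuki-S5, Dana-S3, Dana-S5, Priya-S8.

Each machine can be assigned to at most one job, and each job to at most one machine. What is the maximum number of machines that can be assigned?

For example, pair Yuki→S5, Omar→S4, Alex→S8, Wren→S1, Quinn→S6, Priya→S3, Dana→S2.
This saturates every machine, so 7 is the maximum.

7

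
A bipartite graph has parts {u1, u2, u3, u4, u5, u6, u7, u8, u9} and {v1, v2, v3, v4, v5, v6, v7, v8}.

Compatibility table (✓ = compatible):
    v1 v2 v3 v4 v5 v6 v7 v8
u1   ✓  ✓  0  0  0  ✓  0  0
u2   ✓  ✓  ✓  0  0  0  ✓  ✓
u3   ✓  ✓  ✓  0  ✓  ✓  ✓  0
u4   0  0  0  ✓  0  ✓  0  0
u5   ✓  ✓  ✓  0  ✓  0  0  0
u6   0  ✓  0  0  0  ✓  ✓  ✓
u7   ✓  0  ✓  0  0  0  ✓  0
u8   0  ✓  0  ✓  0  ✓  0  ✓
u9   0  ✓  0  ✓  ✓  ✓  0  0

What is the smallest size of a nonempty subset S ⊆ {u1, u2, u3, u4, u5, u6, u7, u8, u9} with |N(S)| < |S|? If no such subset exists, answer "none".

9

Take S = {u1, u2, u3, u4, u5, u6, u7, u8, u9}. Its neighbourhood is {v1, v2, v3, v4, v5, v6, v7, v8}, so |N(S)| = 8 < |S| = 9.
Every subset of size less than 9 has at least as many neighbours as members, so 9 is the minimum.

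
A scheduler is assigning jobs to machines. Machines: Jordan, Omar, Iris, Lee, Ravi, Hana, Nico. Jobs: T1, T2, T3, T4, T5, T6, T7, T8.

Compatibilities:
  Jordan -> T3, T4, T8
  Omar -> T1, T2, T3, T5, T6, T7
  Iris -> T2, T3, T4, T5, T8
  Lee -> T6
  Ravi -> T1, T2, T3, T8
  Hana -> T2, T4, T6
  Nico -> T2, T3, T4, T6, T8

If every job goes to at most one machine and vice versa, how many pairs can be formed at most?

A valid assignment of size 7: Jordan-T8, Omar-T7, Iris-T5, Lee-T6, Ravi-T1, Hana-T2, Nico-T4.
All 7 machines are matched, so no larger matching exists.

7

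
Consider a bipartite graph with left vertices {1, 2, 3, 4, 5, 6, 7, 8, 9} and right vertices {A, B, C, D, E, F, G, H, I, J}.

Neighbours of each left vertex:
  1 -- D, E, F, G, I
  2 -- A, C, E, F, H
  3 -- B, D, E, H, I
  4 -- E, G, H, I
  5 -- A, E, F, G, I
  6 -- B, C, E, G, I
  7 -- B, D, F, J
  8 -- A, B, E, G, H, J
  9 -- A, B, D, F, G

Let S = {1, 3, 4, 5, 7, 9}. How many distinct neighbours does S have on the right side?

9

The union of neighbours of {1, 3, 4, 5, 7, 9} is {A, B, D, E, F, G, H, I, J}, which has 9 elements.
Since |N(S)| = 9 ≥ |S| = 6, Hall's condition holds for this subset.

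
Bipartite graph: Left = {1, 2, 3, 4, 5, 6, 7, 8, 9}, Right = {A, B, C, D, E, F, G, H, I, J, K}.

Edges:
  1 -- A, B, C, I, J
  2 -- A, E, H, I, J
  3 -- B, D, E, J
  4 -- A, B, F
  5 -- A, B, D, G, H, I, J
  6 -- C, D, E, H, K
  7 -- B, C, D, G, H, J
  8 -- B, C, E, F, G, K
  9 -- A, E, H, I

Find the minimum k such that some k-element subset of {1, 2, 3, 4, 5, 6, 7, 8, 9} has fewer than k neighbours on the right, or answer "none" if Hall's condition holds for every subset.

none

A matching saturating every left vertex exists, for instance 1→B, 2→A, 3→E, 4→F, 5→J, 6→K, 7→H, 8→G, 9→I.
By Hall's marriage theorem, this means |N(S)| ≥ |S| for every subset S, so no violating subset exists.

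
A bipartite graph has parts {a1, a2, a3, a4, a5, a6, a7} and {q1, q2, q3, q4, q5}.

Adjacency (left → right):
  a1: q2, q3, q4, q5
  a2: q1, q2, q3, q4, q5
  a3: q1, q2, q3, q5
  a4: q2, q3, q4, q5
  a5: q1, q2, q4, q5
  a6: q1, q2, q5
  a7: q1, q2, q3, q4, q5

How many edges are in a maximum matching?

5

For example, pair a1→q5, a2→q1, a3→q3, a4→q4, a5→q2.
The set {a1, a2, a3, a4, a5, a6, a7} has only 5 neighbours ({q1, q2, q3, q4, q5}), so by Hall's theorem at most 5 of the 7 left vertices can be matched.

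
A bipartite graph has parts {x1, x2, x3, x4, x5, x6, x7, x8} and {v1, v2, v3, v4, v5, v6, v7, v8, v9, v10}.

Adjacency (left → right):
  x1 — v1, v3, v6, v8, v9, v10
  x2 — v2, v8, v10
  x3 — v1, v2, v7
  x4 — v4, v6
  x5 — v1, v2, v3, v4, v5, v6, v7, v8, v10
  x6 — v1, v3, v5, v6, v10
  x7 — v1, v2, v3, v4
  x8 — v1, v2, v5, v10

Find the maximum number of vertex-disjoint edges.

8

One maximum matching: x1–v6, x2–v10, x3–v7, x4–v4, x5–v8, x6–v3, x7–v1, x8–v2.
All 8 left vertices are matched, so no larger matching exists.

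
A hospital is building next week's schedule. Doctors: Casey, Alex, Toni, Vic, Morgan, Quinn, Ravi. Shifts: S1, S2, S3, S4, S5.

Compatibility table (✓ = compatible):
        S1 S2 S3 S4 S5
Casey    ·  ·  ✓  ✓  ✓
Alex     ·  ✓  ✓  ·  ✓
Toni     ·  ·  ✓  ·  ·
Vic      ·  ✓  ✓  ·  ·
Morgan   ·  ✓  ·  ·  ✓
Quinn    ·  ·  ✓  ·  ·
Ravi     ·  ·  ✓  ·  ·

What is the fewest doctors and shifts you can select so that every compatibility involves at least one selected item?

4

The 4 edges Casey–S4, Alex–S5, Toni–S3, Vic–S2 form a matching, so any vertex cover needs at least 4 vertices (one per matched edge).
Conversely {Casey, S2, S3, S5} meets every edge and has exactly 4 vertices, so 4 is optimal.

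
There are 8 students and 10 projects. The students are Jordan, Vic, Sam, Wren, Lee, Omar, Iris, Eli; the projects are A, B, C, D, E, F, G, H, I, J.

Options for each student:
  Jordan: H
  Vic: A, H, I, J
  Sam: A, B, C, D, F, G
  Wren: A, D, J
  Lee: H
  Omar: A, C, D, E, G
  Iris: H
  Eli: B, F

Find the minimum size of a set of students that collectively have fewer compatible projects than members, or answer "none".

Take S = {Jordan, Lee}. Its neighbourhood is {H}, so |N(S)| = 1 < |S| = 2.
No single vertex violates Hall's condition since each has at least one neighbour, so 2 is the minimum.

2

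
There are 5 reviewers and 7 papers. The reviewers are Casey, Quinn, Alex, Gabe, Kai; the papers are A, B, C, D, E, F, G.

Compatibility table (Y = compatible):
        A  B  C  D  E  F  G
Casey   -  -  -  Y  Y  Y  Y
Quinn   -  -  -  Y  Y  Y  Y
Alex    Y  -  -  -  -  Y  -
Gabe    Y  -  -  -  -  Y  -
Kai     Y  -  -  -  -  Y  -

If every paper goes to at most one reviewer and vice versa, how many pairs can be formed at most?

One maximum matching: Casey-D, Quinn-E, Alex-A, Gabe-F.
The set {Alex, Gabe, Kai} has only 2 neighbours ({A, F}), so by Hall's theorem at most 4 of the 5 reviewers can be matched.

4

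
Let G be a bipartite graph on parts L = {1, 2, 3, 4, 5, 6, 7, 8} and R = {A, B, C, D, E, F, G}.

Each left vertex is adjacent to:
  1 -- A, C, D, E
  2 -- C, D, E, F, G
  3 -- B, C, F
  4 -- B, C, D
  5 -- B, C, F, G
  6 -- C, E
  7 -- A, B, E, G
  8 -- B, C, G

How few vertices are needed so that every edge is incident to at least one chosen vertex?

A maximum matching has 7 edges (e.g. 1–A, 2–D, 3–F, 4–C, 5–G, 6–E, 7–B).
By König's theorem the minimum vertex cover has the same size. One such cover is {A, B, C, D, E, F, G}.

7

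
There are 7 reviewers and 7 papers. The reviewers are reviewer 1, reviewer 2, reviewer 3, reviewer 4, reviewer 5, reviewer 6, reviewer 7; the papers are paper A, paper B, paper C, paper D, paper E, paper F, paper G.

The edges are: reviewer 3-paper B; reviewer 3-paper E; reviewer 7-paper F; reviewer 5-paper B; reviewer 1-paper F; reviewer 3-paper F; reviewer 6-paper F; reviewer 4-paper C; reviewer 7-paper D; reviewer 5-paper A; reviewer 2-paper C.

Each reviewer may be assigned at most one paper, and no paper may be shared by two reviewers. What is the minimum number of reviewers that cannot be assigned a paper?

For example, pair reviewer 1-paper F, reviewer 2-paper C, reviewer 3-paper E, reviewer 5-paper B, reviewer 7-paper D.
The set {reviewer 1, reviewer 2, reviewer 4, reviewer 6} has only 2 neighbours ({paper C, paper F}), so by Hall's theorem at most 5 of the 7 reviewers can be matched.
That matches 5 of the 7, leaving 2 unmatched; no matching can do better.

2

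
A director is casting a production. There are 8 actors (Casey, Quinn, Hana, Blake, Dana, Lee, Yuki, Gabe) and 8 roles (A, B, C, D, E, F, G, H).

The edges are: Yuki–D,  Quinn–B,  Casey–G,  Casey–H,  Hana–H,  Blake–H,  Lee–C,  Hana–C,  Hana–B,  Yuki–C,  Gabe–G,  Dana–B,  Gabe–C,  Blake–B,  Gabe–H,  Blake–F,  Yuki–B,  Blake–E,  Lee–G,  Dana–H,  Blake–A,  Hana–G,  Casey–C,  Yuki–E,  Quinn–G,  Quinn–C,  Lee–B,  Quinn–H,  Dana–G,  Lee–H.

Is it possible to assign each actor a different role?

The set {Casey, Quinn, Hana, Dana, Lee, Gabe} has only 4 neighbours ({B, C, G, H}), so by Hall's theorem at most 6 of the 8 actors can be matched.
Hence no matching covers every actor.

No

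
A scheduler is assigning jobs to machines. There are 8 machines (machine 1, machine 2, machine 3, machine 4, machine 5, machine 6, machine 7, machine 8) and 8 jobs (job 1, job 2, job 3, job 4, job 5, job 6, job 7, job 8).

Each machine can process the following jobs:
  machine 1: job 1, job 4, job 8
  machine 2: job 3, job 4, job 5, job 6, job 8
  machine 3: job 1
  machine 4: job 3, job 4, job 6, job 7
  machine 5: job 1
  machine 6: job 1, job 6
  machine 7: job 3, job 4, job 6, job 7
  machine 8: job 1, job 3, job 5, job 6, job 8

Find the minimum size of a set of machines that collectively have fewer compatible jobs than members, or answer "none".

2

Take S = {machine 3, machine 5}. Its neighbourhood is {job 1}, so |N(S)| = 1 < |S| = 2.
No single vertex violates Hall's condition since each has at least one neighbour, so 2 is the minimum.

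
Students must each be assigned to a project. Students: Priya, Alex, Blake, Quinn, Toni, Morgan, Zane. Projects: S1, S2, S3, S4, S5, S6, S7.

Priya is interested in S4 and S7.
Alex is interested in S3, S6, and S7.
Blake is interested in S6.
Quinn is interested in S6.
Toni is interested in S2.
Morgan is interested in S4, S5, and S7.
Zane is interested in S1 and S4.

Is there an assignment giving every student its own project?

The set {Blake, Quinn} has only 1 neighbour ({S6}), so by Hall's theorem at most 6 of the 7 students can be matched.
Hence no matching covers every student.

No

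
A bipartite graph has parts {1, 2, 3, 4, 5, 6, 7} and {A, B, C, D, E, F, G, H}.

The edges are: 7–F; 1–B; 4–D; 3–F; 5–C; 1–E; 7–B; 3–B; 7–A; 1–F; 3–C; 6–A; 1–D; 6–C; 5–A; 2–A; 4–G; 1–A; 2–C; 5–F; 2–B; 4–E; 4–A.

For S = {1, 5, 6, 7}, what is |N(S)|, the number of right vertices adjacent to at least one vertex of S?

The union of neighbours of {1, 5, 6, 7} is {A, B, C, D, E, F}, which has 6 elements.
Since |N(S)| = 6 ≥ |S| = 4, Hall's condition holds for this subset.

6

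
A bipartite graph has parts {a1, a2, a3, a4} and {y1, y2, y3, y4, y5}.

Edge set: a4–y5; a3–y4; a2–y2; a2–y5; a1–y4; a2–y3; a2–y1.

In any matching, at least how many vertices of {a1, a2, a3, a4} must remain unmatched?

One maximum matching: a1–y4, a2–y3, a4–y5.
The set {a1, a3} has only 1 neighbour ({y4}), so by Hall's theorem at most 3 of the 4 left vertices can be matched.
That matches 3 of the 4, leaving 1 unmatched; no matching can do better.

1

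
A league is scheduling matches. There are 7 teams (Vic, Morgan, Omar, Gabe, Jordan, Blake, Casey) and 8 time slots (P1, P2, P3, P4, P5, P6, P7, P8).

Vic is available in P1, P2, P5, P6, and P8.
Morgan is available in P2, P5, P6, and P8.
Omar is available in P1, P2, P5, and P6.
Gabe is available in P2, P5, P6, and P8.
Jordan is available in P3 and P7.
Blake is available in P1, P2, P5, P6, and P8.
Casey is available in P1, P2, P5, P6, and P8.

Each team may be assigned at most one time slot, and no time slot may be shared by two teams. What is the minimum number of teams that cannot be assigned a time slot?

1

For example, pair Vic–P2, Morgan–P6, Omar–P5, Gabe–P8, Jordan–P7, Blake–P1.
The set {Vic, Morgan, Omar, Gabe, Blake, Casey} has only 5 neighbours ({P1, P2, P5, P6, P8}), so by Hall's theorem at most 6 of the 7 teams can be matched.
That matches 6 of the 7, leaving 1 unmatched; no matching can do better.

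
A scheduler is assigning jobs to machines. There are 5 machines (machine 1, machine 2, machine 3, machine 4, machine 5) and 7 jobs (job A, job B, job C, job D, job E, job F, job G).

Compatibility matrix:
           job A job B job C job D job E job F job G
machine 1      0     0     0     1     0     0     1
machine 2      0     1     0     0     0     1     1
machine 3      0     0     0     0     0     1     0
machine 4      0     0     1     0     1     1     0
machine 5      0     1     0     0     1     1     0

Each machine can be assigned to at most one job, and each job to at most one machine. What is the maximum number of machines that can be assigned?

A valid assignment of size 5: machine 1-job D, machine 2-job G, machine 3-job F, machine 4-job C, machine 5-job E.
All 5 machines are matched, so no larger matching exists.

5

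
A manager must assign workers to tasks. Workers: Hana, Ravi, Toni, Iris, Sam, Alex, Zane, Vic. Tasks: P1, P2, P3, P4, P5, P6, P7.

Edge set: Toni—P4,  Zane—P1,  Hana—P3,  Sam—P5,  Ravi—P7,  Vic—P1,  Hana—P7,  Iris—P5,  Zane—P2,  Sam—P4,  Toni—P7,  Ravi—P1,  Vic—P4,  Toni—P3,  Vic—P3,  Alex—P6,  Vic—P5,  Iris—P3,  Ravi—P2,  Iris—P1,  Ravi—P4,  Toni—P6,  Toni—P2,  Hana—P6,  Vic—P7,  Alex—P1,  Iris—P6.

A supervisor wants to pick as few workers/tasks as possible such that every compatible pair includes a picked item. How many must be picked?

The 7 edges Hana–P7, Ravi–P4, Toni–P2, Iris–P3, Sam–P5, Alex–P6, Zane–P1 form a matching, so any vertex cover needs at least 7 vertices (one per matched edge).
Conversely {P1, P2, P3, P4, P5, P6, P7} meets every edge and has exactly 7 vertices, so 7 is optimal.

7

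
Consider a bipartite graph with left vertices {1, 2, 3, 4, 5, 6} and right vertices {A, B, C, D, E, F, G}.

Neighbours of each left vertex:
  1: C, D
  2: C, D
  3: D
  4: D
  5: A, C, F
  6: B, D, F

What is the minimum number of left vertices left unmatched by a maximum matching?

One maximum matching: 1–D, 2–C, 5–F, 6–B.
The set {1, 2, 3, 4} has only 2 neighbours ({C, D}), so by Hall's theorem at most 4 of the 6 left vertices can be matched.
That matches 4 of the 6, leaving 2 unmatched; no matching can do better.

2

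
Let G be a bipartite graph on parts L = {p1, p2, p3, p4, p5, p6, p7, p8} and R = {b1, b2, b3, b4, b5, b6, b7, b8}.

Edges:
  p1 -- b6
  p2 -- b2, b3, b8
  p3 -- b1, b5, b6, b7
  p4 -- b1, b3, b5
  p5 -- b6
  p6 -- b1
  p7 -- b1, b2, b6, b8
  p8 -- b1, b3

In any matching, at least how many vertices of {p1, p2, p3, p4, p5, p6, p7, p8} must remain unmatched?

For example, pair p1–b6, p2–b8, p3–b7, p4–b5, p6–b1, p7–b2, p8–b3.
The set {p1, p5} has only 1 neighbour ({b6}), so by Hall's theorem at most 7 of the 8 left vertices can be matched.
That matches 7 of the 8, leaving 1 unmatched; no matching can do better.

1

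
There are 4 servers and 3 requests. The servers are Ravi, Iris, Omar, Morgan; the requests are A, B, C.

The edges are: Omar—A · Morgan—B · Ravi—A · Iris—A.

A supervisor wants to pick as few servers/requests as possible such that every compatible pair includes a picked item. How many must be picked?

2

The 2 edges Ravi–A, Morgan–B form a matching, so any vertex cover needs at least 2 vertices (one per matched edge).
Conversely {Morgan, A} meets every edge and has exactly 2 vertices, so 2 is optimal.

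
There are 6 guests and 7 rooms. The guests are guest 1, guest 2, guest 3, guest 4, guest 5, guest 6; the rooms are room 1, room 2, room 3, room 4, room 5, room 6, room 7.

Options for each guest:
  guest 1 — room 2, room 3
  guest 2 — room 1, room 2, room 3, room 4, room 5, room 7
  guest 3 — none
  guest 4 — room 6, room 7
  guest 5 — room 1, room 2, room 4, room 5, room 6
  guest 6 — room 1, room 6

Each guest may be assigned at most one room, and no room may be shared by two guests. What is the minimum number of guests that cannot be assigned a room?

1

A valid assignment of size 5: guest 1→room 3, guest 2→room 5, guest 4→room 7, guest 5→room 4, guest 6→room 6.
The set {guest 3} has only 0 neighbours (∅), so by Hall's theorem at most 5 of the 6 guests can be matched.
That matches 5 of the 6, leaving 1 unmatched; no matching can do better.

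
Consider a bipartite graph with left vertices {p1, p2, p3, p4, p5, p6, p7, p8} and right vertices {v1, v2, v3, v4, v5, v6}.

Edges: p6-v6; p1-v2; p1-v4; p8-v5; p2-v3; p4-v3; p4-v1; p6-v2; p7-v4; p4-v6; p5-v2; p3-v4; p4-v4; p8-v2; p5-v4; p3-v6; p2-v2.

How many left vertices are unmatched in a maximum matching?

2

For example, pair p1→v4, p2→v3, p3→v6, p4→v1, p5→v2, p8→v5.
The set {p1, p3, p5, p6, p7} has only 3 neighbours ({v2, v4, v6}), so by Hall's theorem at most 6 of the 8 left vertices can be matched.
That matches 6 of the 8, leaving 2 unmatched; no matching can do better.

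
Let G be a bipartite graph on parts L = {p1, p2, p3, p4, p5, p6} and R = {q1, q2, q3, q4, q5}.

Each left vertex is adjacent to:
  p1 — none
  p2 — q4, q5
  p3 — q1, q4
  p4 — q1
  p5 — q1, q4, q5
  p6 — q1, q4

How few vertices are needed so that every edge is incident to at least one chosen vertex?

3

{q1, q4, q5} is a vertex cover of size 3: every edge has an endpoint in this set.
No smaller cover exists because p2–q5, p3–q4, p4–q1 is a matching of size 3, and a cover must include an endpoint of each of these disjoint edges (König's theorem).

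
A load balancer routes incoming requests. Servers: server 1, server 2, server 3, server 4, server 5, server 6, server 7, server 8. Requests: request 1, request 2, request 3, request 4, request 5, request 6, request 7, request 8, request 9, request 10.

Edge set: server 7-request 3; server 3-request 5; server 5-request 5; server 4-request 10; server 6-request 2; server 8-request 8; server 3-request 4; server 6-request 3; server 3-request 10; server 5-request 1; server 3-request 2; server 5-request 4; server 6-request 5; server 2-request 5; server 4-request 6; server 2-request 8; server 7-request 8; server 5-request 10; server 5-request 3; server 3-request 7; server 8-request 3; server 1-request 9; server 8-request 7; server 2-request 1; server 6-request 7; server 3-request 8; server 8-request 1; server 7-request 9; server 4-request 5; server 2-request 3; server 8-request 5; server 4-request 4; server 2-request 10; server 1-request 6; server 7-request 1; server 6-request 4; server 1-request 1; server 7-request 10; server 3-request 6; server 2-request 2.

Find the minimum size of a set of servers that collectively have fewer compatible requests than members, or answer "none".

A matching saturating every server exists, for instance server 1→request 9, server 2→request 3, server 3→request 6, server 4→request 5, server 5→request 4, server 6→request 2, server 7→request 10, server 8→request 7.
By Hall's marriage theorem, this means |N(S)| ≥ |S| for every subset S, so no violating subset exists.

none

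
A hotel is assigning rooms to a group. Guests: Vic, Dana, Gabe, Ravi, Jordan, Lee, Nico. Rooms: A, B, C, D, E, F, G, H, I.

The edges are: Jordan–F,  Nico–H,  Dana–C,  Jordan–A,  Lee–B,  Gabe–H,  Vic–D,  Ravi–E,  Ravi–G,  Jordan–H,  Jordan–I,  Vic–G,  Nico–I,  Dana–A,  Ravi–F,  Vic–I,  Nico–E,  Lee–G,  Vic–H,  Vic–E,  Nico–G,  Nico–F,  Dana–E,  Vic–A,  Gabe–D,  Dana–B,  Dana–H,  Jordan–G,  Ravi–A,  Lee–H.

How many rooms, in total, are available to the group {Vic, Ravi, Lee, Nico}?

The union of neighbours of {Vic, Ravi, Lee, Nico} is {A, B, D, E, F, G, H, I}, which has 8 elements.
Since |N(S)| = 8 ≥ |S| = 4, Hall's condition holds for this subset.

8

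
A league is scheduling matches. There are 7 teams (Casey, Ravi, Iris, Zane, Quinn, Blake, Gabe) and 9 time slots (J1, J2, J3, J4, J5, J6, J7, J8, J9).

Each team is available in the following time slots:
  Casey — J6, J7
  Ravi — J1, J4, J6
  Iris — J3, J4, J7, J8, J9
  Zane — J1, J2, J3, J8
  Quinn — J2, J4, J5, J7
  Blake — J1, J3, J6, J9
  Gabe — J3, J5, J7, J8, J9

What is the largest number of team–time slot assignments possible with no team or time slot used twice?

7

One maximum matching: Casey-J7, Ravi-J1, Iris-J3, Zane-J8, Quinn-J5, Blake-J6, Gabe-J9.
All 7 teams are matched, so no larger matching exists.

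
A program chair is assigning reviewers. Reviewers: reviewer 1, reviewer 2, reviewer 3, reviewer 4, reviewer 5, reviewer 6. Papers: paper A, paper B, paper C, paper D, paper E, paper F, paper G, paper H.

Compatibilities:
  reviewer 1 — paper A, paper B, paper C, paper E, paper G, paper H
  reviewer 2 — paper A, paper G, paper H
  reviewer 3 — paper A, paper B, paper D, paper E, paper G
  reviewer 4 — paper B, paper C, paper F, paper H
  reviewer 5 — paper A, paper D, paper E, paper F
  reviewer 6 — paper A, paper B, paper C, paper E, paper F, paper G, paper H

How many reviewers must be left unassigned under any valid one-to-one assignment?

For example, pair reviewer 1-paper C, reviewer 2-paper A, reviewer 3-paper G, reviewer 4-paper H, reviewer 5-paper D, reviewer 6-paper B.
This saturates every reviewer, so 6 is the maximum.
That matches 6 of the 6, leaving 0 unmatched; no matching can do better.

0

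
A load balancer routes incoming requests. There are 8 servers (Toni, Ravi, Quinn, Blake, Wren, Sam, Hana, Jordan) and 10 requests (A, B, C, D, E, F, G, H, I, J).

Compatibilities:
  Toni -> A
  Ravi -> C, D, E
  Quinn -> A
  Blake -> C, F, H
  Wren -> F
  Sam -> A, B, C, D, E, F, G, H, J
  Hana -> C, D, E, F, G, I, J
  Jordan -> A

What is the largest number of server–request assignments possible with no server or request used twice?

6

One maximum matching: Toni→A, Ravi→E, Blake→C, Wren→F, Sam→G, Hana→J.
The set {Toni, Quinn, Jordan} has only 1 neighbour ({A}), so by Hall's theorem at most 6 of the 8 servers can be matched.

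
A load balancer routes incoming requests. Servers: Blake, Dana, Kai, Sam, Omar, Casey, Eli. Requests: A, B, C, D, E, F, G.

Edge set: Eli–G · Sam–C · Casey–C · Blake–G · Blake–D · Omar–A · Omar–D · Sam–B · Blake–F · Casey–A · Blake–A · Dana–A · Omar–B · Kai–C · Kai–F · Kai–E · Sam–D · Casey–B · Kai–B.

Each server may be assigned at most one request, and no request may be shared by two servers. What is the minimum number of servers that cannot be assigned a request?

0

For example, pair Blake-F, Dana-A, Kai-E, Sam-C, Omar-D, Casey-B, Eli-G.
All 7 servers are matched, so no larger matching exists.
That matches 7 of the 7, leaving 0 unmatched; no matching can do better.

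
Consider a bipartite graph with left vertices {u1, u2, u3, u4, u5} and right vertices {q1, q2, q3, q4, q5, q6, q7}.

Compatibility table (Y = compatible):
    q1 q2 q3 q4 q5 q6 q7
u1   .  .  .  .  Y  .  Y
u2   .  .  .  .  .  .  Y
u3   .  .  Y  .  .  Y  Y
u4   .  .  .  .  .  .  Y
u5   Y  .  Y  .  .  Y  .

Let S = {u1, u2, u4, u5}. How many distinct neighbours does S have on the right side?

The union of neighbours of {u1, u2, u4, u5} is {q1, q3, q5, q6, q7}, which has 5 elements.
Since |N(S)| = 5 ≥ |S| = 4, Hall's condition holds for this subset.

5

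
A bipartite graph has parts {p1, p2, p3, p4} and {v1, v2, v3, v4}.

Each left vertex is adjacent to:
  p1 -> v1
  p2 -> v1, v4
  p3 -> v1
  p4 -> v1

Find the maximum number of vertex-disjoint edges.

For example, pair p1–v1, p2–v4.
The set {p1, p3, p4} has only 1 neighbour ({v1}), so by Hall's theorem at most 2 of the 4 left vertices can be matched.

2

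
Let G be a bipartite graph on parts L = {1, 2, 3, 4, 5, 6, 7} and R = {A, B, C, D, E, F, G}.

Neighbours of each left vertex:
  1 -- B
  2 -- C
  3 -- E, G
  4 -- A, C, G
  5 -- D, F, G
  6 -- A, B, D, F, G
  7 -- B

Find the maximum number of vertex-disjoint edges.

A valid assignment of size 6: 1-B, 2-C, 3-E, 4-A, 5-F, 6-G.
The set {1, 7} has only 1 neighbour ({B}), so by Hall's theorem at most 6 of the 7 left vertices can be matched.

6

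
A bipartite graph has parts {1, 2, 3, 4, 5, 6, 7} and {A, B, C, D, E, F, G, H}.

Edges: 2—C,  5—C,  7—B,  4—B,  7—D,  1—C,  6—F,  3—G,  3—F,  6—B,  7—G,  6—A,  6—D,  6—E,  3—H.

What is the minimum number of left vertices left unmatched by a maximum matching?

A valid assignment of size 5: 1-C, 3-F, 4-B, 6-A, 7-G.
The set {1, 2, 5} has only 1 neighbour ({C}), so by Hall's theorem at most 5 of the 7 left vertices can be matched.
That matches 5 of the 7, leaving 2 unmatched; no matching can do better.

2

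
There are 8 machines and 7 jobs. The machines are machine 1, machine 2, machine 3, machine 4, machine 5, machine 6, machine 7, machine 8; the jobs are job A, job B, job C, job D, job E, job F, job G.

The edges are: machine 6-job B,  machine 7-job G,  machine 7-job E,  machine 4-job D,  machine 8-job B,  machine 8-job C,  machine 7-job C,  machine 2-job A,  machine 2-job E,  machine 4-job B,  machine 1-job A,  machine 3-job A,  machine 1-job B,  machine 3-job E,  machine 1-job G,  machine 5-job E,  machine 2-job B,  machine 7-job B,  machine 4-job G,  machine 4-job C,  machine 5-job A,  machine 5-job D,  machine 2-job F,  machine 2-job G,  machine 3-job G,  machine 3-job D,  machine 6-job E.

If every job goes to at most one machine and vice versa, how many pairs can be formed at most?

7

One maximum matching: machine 1-job B, machine 2-job F, machine 3-job A, machine 4-job C, machine 5-job D, machine 6-job E, machine 7-job G.
The set {machine 1, machine 3, machine 4, machine 5, machine 6, machine 7, machine 8} has only 6 neighbours ({job A, job B, job C, job D, job E, job G}), so by Hall's theorem at most 7 of the 8 machines can be matched.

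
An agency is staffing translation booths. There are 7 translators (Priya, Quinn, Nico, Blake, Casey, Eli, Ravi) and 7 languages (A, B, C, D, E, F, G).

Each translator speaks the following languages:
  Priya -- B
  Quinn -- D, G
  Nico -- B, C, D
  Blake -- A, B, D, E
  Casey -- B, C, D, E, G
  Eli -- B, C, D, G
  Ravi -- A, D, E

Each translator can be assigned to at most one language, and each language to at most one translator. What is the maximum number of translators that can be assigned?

6

A valid assignment of size 6: Priya–B, Quinn–D, Nico–C, Blake–A, Casey–E, Eli–G.
The set {Priya, Quinn, Nico, Blake, Casey, Eli, Ravi} has only 6 neighbours ({A, B, C, D, E, G}), so by Hall's theorem at most 6 of the 7 translators can be matched.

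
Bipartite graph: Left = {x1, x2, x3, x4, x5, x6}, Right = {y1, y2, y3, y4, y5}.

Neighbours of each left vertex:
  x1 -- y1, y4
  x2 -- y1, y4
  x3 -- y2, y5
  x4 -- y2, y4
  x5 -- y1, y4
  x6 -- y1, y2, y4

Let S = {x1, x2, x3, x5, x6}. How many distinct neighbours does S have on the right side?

The union of neighbours of {x1, x2, x3, x5, x6} is {y1, y2, y4, y5}, which has 4 elements.
Since |N(S)| = 4 < |S| = 5, Hall's condition fails for this subset.

4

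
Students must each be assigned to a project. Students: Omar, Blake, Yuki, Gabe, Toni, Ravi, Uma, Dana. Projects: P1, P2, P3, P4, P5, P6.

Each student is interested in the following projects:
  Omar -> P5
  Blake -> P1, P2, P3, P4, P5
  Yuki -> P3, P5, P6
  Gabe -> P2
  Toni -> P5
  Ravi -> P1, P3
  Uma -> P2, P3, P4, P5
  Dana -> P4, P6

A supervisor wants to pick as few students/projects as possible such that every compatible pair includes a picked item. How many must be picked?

6

A maximum matching has 6 edges (e.g. Omar–P5, Blake–P3, Yuki–P6, Gabe–P2, Ravi–P1, Uma–P4).
By König's theorem the minimum vertex cover has the same size. One such cover is {P1, P2, P3, P4, P5, P6}.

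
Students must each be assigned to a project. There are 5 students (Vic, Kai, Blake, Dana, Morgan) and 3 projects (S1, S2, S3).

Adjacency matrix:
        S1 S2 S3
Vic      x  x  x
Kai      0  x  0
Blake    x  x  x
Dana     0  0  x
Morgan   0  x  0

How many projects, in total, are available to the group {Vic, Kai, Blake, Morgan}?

3

The union of neighbours of {Vic, Kai, Blake, Morgan} is {S1, S2, S3}, which has 3 elements.
Since |N(S)| = 3 < |S| = 4, Hall's condition fails for this subset.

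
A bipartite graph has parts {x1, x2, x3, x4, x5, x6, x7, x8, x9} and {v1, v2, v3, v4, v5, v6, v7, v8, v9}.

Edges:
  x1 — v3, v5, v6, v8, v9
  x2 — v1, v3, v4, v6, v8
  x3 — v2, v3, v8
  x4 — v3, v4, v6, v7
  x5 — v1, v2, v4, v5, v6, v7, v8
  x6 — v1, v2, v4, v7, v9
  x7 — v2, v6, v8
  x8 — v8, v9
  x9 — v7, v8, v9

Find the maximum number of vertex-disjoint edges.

One maximum matching: x1→v5, x2→v1, x3→v3, x4→v6, x5→v8, x6→v4, x7→v2, x8→v9, x9→v7.
All 9 left vertices are matched, so no larger matching exists.

9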